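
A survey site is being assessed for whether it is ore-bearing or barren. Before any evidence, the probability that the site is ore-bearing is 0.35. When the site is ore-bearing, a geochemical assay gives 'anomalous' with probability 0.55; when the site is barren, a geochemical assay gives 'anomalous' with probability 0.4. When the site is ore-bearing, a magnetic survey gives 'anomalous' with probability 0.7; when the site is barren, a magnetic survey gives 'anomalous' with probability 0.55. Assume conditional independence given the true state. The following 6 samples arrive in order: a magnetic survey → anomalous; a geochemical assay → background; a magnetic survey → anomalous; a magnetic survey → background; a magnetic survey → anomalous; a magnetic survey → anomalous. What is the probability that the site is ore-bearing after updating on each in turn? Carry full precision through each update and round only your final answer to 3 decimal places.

0.414

After a magnetic survey='anomalous': P(ore) = 0.7·0.3500 / (0.7·0.3500 + 0.55·0.6500) ≈ 0.4066
After a geochemical assay='background': P(ore) = 0.45·0.4066 / (0.45·0.4066 + 0.6·0.5934) ≈ 0.3395
After a magnetic survey='anomalous': P(ore) = 0.7·0.3395 / (0.7·0.3395 + 0.55·0.6605) ≈ 0.3955
After a magnetic survey='background': P(ore) = 0.3·0.3955 / (0.3·0.3955 + 0.45·0.6045) ≈ 0.3037
After a magnetic survey='anomalous': P(ore) = 0.7·0.3037 / (0.7·0.3037 + 0.55·0.6963) ≈ 0.3569
After a magnetic survey='anomalous': P(ore) = 0.7·0.3569 / (0.7·0.3569 + 0.55·0.6431) ≈ 0.4140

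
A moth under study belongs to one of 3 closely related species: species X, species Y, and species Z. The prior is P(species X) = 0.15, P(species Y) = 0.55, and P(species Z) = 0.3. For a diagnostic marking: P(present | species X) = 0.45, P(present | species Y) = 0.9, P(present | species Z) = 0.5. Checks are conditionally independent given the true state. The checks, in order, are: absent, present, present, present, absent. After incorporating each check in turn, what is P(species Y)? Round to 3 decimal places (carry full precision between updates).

After 'absent': normaliser = 0.55·0.1500 + 0.1·0.5500 + 0.5·0.3000; P(species X) ≈ 0.2870, P(species Y) ≈ 0.1913, P(species Z) ≈ 0.5217
After 'present': normaliser = 0.45·0.2870 + 0.9·0.1913 + 0.5·0.5217; P(species X) ≈ 0.2297, P(species Y) ≈ 0.3063, P(species Z) ≈ 0.4640
After 'present': normaliser = 0.45·0.2297 + 0.9·0.3063 + 0.5·0.4640; P(species X) ≈ 0.1692, P(species Y) ≈ 0.4511, P(species Z) ≈ 0.3797
After 'present': normaliser = 0.45·0.1692 + 0.9·0.4511 + 0.5·0.3797; P(species X) ≈ 0.1133, P(species Y) ≈ 0.6042, P(species Z) ≈ 0.2825
After 'absent': normaliser = 0.55·0.1133 + 0.1·0.6042 + 0.5·0.2825; P(species X) ≈ 0.2360, P(species Y) ≈ 0.2289, P(species Z) ≈ 0.5351

0.229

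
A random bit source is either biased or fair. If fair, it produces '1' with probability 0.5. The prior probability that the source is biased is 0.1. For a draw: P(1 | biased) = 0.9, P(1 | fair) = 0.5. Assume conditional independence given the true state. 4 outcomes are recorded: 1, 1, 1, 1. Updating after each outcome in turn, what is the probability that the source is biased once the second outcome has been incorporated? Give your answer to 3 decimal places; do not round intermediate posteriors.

After '1': P(biased) = 0.9·0.1000 / (0.9·0.1000 + 0.5·0.9000) ≈ 0.1667
After '1': P(biased) = 0.9·0.1667 / (0.9·0.1667 + 0.5·0.8333) ≈ 0.2647

0.265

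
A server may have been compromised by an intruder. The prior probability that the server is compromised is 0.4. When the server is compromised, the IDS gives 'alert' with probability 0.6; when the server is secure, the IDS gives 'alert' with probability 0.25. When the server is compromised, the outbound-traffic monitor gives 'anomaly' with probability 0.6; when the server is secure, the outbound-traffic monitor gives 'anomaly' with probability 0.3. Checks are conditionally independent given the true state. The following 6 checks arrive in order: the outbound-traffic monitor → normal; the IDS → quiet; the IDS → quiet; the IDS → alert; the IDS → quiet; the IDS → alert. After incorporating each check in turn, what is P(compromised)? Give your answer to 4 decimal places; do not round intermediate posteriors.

After the outbound-traffic monitor='normal': P(compromised) = 0.4·0.4000 / (0.4·0.4000 + 0.7·0.6000) ≈ 0.2759
After the IDS='quiet': P(compromised) = 0.4·0.2759 / (0.4·0.2759 + 0.75·0.7241) ≈ 0.1689
After the IDS='quiet': P(compromised) = 0.4·0.1689 / (0.4·0.1689 + 0.75·0.8311) ≈ 0.0978
After the IDS='alert': P(compromised) = 0.6·0.0978 / (0.6·0.0978 + 0.25·0.9022) ≈ 0.2064
After the IDS='quiet': P(compromised) = 0.4·0.2064 / (0.4·0.2064 + 0.75·0.7936) ≈ 0.1218
After the IDS='alert': P(compromised) = 0.6·0.1218 / (0.6·0.1218 + 0.25·0.8782) ≈ 0.2497

0.2497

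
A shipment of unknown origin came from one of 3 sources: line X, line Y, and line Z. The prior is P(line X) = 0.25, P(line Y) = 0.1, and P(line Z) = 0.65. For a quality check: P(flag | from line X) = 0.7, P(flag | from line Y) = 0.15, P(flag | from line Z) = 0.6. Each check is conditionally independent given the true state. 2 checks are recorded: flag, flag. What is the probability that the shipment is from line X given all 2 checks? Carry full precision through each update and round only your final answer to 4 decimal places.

After 'flag': normaliser = 0.7·0.2500 + 0.15·0.1000 + 0.6·0.6500; P(line X) ≈ 0.3017, P(line Y) ≈ 0.0259, P(line Z) ≈ 0.6724
After 'flag': normaliser = 0.7·0.3017 + 0.15·0.0259 + 0.6·0.6724; P(line X) ≈ 0.3415, P(line Y) ≈ 0.0063, P(line Z) ≈ 0.6523

0.3415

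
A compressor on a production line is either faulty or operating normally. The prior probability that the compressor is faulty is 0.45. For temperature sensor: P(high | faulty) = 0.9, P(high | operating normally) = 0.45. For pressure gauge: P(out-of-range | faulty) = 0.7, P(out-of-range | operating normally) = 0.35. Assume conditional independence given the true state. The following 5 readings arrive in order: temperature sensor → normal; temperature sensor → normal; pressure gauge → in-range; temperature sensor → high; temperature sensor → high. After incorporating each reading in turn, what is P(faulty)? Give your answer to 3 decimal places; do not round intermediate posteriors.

0.048

After temperature sensor='normal': P(faulty) = 0.1·0.4500 / (0.1·0.4500 + 0.55·0.5500) ≈ 0.1295
After temperature sensor='normal': P(faulty) = 0.1·0.1295 / (0.1·0.1295 + 0.55·0.8705) ≈ 0.0263
After pressure gauge='in-range': P(faulty) = 0.3·0.0263 / (0.3·0.0263 + 0.65·0.9737) ≈ 0.0123
After temperature sensor='high': P(faulty) = 0.9·0.0123 / (0.9·0.0123 + 0.45·0.9877) ≈ 0.0244
After temperature sensor='high': P(faulty) = 0.9·0.0244 / (0.9·0.0244 + 0.45·0.9756) ≈ 0.0476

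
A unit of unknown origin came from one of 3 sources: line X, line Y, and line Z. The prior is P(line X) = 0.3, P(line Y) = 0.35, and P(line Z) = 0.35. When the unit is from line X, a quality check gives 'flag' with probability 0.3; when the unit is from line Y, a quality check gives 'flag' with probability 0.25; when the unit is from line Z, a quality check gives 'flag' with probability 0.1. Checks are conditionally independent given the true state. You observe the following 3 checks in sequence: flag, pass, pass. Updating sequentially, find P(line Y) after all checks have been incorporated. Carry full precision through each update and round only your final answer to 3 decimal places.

0.405

After 'flag': normaliser = 0.3·0.3000 + 0.25·0.3500 + 0.1·0.3500; P(line X) ≈ 0.4235, P(line Y) ≈ 0.4118, P(line Z) ≈ 0.1647
After 'pass': normaliser = 0.7·0.4235 + 0.75·0.4118 + 0.9·0.1647; P(line X) ≈ 0.3934, P(line Y) ≈ 0.4098, P(line Z) ≈ 0.1967
After 'pass': normaliser = 0.7·0.3934 + 0.75·0.4098 + 0.9·0.1967; P(line X) ≈ 0.3625, P(line Y) ≈ 0.4045, P(line Z) ≈ 0.2330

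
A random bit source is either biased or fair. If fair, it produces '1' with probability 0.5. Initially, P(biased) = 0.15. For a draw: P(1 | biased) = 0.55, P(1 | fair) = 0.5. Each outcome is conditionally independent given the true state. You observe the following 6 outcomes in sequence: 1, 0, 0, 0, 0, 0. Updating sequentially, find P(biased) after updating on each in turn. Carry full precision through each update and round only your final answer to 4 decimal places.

0.1028

After '1': P(biased) = 0.55·0.1500 / (0.55·0.1500 + 0.5·0.8500) ≈ 0.1626
After '0': P(biased) = 0.45·0.1626 / (0.45·0.1626 + 0.5·0.8374) ≈ 0.1487
After '0': P(biased) = 0.45·0.1487 / (0.45·0.1487 + 0.5·0.8513) ≈ 0.1359
After '0': P(biased) = 0.45·0.1359 / (0.45·0.1359 + 0.5·0.8641) ≈ 0.1240
After '0': P(biased) = 0.45·0.1240 / (0.45·0.1240 + 0.5·0.8760) ≈ 0.1130
After '0': P(biased) = 0.45·0.1130 / (0.45·0.1130 + 0.5·0.8870) ≈ 0.1028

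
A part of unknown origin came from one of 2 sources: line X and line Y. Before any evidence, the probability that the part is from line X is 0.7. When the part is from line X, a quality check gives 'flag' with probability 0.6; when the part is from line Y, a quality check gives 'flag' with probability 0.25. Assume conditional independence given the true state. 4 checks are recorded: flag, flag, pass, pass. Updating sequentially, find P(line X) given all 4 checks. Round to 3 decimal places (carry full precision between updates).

0.793

After 'flag': P(line X) = 0.6·0.7000 / (0.6·0.7000 + 0.25·0.3000) ≈ 0.8485
After 'flag': P(line X) = 0.6·0.8485 / (0.6·0.8485 + 0.25·0.1515) ≈ 0.9307
After 'pass': P(line X) = 0.4·0.9307 / (0.4·0.9307 + 0.75·0.0693) ≈ 0.8776
After 'pass': P(line X) = 0.4·0.8776 / (0.4·0.8776 + 0.75·0.1224) ≈ 0.7927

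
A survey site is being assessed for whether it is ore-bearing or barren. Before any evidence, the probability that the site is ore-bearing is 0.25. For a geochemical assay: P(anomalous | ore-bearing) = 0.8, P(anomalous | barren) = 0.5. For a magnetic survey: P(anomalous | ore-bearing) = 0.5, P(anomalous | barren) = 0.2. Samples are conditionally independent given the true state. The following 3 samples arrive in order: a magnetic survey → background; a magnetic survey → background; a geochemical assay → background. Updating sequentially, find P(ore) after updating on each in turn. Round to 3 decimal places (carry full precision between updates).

After a magnetic survey='background': P(ore) = 0.5·0.2500 / (0.5·0.2500 + 0.8·0.7500) ≈ 0.1724
After a magnetic survey='background': P(ore) = 0.5·0.1724 / (0.5·0.1724 + 0.8·0.8276) ≈ 0.1152
After a geochemical assay='background': P(ore) = 0.2·0.1152 / (0.2·0.1152 + 0.5·0.8848) ≈ 0.0495

0.050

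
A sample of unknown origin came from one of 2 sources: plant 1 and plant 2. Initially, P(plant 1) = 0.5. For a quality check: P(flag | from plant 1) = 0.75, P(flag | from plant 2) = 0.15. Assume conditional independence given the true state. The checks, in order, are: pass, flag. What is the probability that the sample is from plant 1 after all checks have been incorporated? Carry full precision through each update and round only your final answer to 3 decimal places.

0.595

After 'pass': P(plant 1) = 0.25·0.5000 / (0.25·0.5000 + 0.85·0.5000) ≈ 0.2273
After 'flag': P(plant 1) = 0.75·0.2273 / (0.75·0.2273 + 0.15·0.7727) ≈ 0.5952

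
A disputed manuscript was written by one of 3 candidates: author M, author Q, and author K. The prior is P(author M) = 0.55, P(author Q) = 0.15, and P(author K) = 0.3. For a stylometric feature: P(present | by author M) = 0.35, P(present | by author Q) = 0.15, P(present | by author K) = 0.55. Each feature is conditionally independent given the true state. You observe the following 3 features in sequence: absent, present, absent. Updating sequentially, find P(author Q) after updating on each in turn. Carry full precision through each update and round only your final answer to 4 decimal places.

0.1241

After 'absent': normaliser = 0.65·0.5500 + 0.85·0.1500 + 0.45·0.3000; P(author M) ≈ 0.5766, P(author Q) ≈ 0.2056, P(author K) ≈ 0.2177
After 'present': normaliser = 0.35·0.5766 + 0.15·0.2056 + 0.55·0.2177; P(author M) ≈ 0.5727, P(author Q) ≈ 0.0875, P(author K) ≈ 0.3398
After 'absent': normaliser = 0.65·0.5727 + 0.85·0.0875 + 0.45·0.3398; P(author M) ≈ 0.6208, P(author Q) ≈ 0.1241, P(author K) ≈ 0.2551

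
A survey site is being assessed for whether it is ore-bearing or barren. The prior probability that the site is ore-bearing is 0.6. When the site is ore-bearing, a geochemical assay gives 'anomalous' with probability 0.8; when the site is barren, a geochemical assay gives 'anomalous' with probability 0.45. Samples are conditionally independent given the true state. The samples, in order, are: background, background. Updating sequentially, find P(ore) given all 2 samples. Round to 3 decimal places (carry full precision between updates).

Apply Bayes' rule sequentially, carrying P(ore) forward.
After 'background': P(ore) = 0.2·0.6000 / (0.2·0.6000 + 0.55·0.4000) ≈ 0.3529
After 'background': P(ore) = 0.2·0.3529 / (0.2·0.3529 + 0.55·0.6471) ≈ 0.1655

0.166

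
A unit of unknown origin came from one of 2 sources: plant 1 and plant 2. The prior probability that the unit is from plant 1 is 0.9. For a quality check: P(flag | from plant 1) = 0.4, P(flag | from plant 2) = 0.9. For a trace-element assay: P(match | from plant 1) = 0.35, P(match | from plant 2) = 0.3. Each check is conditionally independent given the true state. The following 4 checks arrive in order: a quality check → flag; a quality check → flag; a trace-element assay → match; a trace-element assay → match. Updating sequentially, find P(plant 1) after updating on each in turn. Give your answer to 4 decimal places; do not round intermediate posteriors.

After a quality check='flag': P(plant 1) = 0.4·0.9000 / (0.4·0.9000 + 0.9·0.1000) ≈ 0.8000
After a quality check='flag': P(plant 1) = 0.4·0.8000 / (0.4·0.8000 + 0.9·0.2000) ≈ 0.6400
After a trace-element assay='match': P(plant 1) = 0.35·0.6400 / (0.35·0.6400 + 0.3·0.3600) ≈ 0.6747
After a trace-element assay='match': P(plant 1) = 0.35·0.6747 / (0.35·0.6747 + 0.3·0.3253) ≈ 0.7076

0.7076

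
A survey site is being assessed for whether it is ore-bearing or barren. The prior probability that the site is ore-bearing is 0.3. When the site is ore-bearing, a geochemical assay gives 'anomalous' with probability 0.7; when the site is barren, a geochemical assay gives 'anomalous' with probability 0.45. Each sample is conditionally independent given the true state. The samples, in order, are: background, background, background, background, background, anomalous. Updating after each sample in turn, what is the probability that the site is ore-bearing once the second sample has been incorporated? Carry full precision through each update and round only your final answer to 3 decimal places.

0.113

After 'background': P(ore) = 0.3·0.3000 / (0.3·0.3000 + 0.55·0.7000) ≈ 0.1895
After 'background': P(ore) = 0.3·0.1895 / (0.3·0.1895 + 0.55·0.8105) ≈ 0.1131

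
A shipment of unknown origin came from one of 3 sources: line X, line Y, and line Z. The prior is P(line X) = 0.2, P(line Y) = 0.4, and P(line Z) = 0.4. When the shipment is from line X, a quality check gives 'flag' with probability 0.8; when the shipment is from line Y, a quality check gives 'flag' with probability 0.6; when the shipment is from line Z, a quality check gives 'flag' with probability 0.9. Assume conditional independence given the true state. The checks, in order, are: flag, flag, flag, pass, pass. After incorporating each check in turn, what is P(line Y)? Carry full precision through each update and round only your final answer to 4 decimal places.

0.6635

After 'flag': normaliser = 0.8·0.2000 + 0.6·0.4000 + 0.9·0.4000; P(line X) ≈ 0.2105, P(line Y) ≈ 0.3158, P(line Z) ≈ 0.4737
After 'flag': normaliser = 0.8·0.2105 + 0.6·0.3158 + 0.9·0.4737; P(line X) ≈ 0.2148, P(line Y) ≈ 0.2416, P(line Z) ≈ 0.5436
After 'flag': normaliser = 0.8·0.2148 + 0.6·0.2416 + 0.9·0.5436; P(line X) ≈ 0.2132, P(line Y) ≈ 0.1799, P(line Z) ≈ 0.6070
After 'pass': normaliser = 0.2·0.2132 + 0.4·0.1799 + 0.1·0.6070; P(line X) ≈ 0.2432, P(line Y) ≈ 0.4105, P(line Z) ≈ 0.3463
After 'pass': normaliser = 0.2·0.2432 + 0.4·0.4105 + 0.1·0.3463; P(line X) ≈ 0.1966, P(line Y) ≈ 0.6635, P(line Z) ≈ 0.1400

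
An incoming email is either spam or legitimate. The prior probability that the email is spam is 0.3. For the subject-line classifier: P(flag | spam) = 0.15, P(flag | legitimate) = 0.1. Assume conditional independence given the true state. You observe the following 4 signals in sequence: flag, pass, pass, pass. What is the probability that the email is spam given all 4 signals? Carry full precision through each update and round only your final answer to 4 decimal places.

Apply Bayes' rule sequentially, carrying P(spam) forward.
After 'flag': P(spam) = 0.15·0.3000 / (0.15·0.3000 + 0.1·0.7000) ≈ 0.3913
After 'pass': P(spam) = 0.85·0.3913 / (0.85·0.3913 + 0.9·0.6087) ≈ 0.3778
After 'pass': P(spam) = 0.85·0.3778 / (0.85·0.3778 + 0.9·0.6222) ≈ 0.3644
After 'pass': P(spam) = 0.85·0.3644 / (0.85·0.3644 + 0.9·0.6356) ≈ 0.3513

0.3513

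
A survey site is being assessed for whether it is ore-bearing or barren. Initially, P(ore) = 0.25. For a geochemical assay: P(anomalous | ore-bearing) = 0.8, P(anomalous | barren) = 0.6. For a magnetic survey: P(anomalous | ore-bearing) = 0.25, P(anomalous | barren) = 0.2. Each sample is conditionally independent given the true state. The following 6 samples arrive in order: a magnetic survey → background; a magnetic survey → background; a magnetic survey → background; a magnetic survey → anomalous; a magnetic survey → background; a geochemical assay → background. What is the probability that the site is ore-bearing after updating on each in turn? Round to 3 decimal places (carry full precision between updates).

0.139

After a magnetic survey='background': P(ore) = 0.75·0.2500 / (0.75·0.2500 + 0.8·0.7500) ≈ 0.2381
After a magnetic survey='background': P(ore) = 0.75·0.2381 / (0.75·0.2381 + 0.8·0.7619) ≈ 0.2266
After a magnetic survey='background': P(ore) = 0.75·0.2266 / (0.75·0.2266 + 0.8·0.7734) ≈ 0.2155
After a magnetic survey='anomalous': P(ore) = 0.25·0.2155 / (0.25·0.2155 + 0.2·0.7845) ≈ 0.2556
After a magnetic survey='background': P(ore) = 0.75·0.2556 / (0.75·0.2556 + 0.8·0.7444) ≈ 0.2435
After a geochemical assay='background': P(ore) = 0.2·0.2435 / (0.2·0.2435 + 0.4·0.7565) ≈ 0.1386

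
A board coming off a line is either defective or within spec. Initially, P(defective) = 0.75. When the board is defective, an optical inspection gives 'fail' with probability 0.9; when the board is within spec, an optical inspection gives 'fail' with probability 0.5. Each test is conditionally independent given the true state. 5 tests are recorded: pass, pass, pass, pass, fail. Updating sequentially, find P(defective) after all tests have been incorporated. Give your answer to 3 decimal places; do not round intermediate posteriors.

0.009

After 'pass': P(defective) = 0.1·0.7500 / (0.1·0.7500 + 0.5·0.2500) ≈ 0.3750
After 'pass': P(defective) = 0.1·0.3750 / (0.1·0.3750 + 0.5·0.6250) ≈ 0.1071
After 'pass': P(defective) = 0.1·0.1071 / (0.1·0.1071 + 0.5·0.8929) ≈ 0.0234
After 'pass': P(defective) = 0.1·0.0234 / (0.1·0.0234 + 0.5·0.9766) ≈ 0.0048
After 'fail': P(defective) = 0.9·0.0048 / (0.9·0.0048 + 0.5·0.9952) ≈ 0.0086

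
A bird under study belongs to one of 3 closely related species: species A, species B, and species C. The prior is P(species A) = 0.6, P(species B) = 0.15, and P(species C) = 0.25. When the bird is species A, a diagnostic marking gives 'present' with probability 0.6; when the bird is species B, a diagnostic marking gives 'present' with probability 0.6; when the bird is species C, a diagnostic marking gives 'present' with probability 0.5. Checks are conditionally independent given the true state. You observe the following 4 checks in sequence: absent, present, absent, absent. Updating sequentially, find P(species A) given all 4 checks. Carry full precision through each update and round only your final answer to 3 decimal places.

0.519

After 'absent': normaliser = 0.4·0.6000 + 0.4·0.1500 + 0.5·0.2500; P(species A) ≈ 0.5647, P(species B) ≈ 0.1412, P(species C) ≈ 0.2941
After 'present': normaliser = 0.6·0.5647 + 0.6·0.1412 + 0.5·0.2941; P(species A) ≈ 0.5938, P(species B) ≈ 0.1485, P(species C) ≈ 0.2577
After 'absent': normaliser = 0.4·0.5938 + 0.4·0.1485 + 0.5·0.2577; P(species A) ≈ 0.5579, P(species B) ≈ 0.1395, P(species C) ≈ 0.3027
After 'absent': normaliser = 0.4·0.5579 + 0.4·0.1395 + 0.5·0.3027; P(species A) ≈ 0.5186, P(species B) ≈ 0.1297, P(species C) ≈ 0.3517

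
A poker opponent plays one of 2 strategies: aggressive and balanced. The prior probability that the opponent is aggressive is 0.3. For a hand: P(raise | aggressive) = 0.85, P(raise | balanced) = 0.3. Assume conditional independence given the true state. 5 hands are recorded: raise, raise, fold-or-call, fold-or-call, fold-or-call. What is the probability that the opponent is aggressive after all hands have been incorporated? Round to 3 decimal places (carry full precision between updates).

0.033

After 'raise': P(aggressive) = 0.85·0.3000 / (0.85·0.3000 + 0.3·0.7000) ≈ 0.5484
After 'raise': P(aggressive) = 0.85·0.5484 / (0.85·0.5484 + 0.3·0.4516) ≈ 0.7748
After 'fold-or-call': P(aggressive) = 0.15·0.7748 / (0.15·0.7748 + 0.7·0.2252) ≈ 0.4244
After 'fold-or-call': P(aggressive) = 0.15·0.4244 / (0.15·0.4244 + 0.7·0.5756) ≈ 0.1364
After 'fold-or-call': P(aggressive) = 0.15·0.1364 / (0.15·0.1364 + 0.7·0.8636) ≈ 0.0327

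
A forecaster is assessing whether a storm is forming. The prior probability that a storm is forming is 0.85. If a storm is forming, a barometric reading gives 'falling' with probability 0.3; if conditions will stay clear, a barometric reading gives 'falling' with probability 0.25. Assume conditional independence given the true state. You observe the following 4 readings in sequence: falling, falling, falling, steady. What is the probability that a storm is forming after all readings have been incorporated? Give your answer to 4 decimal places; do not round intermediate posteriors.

After 'falling': P(storm) = 0.3·0.8500 / (0.3·0.8500 + 0.25·0.1500) ≈ 0.8718
After 'falling': P(storm) = 0.3·0.8718 / (0.3·0.8718 + 0.25·0.1282) ≈ 0.8908
After 'falling': P(storm) = 0.3·0.8908 / (0.3·0.8908 + 0.25·0.1092) ≈ 0.9073
After 'steady': P(storm) = 0.7·0.9073 / (0.7·0.9073 + 0.75·0.0927) ≈ 0.9014

0.9014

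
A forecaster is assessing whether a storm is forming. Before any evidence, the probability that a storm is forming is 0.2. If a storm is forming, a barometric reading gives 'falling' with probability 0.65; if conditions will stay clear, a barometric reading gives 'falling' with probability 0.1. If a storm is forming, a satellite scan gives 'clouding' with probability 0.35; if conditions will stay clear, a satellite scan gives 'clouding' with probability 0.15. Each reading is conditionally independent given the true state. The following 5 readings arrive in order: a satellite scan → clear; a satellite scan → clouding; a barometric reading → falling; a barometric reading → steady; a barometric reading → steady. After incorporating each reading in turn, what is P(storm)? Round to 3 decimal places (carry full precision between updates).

0.305

After a satellite scan='clear': P(storm) = 0.65·0.2000 / (0.65·0.2000 + 0.85·0.8000) ≈ 0.1605
After a satellite scan='clouding': P(storm) = 0.35·0.1605 / (0.35·0.1605 + 0.15·0.8395) ≈ 0.3085
After a barometric reading='falling': P(storm) = 0.65·0.3085 / (0.65·0.3085 + 0.1·0.6915) ≈ 0.7436
After a barometric reading='steady': P(storm) = 0.35·0.7436 / (0.35·0.7436 + 0.9·0.2564) ≈ 0.5300
After a barometric reading='steady': P(storm) = 0.35·0.5300 / (0.35·0.5300 + 0.9·0.4700) ≈ 0.3048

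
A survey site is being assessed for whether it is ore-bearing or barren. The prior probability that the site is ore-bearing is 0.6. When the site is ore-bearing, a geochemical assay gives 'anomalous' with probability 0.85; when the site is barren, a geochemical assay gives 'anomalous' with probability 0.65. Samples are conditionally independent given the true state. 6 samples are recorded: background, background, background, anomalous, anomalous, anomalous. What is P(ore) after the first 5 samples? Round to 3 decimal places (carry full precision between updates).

Apply Bayes' rule sequentially, carrying P(ore) forward.
After 'background': P(ore) = 0.15·0.6000 / (0.15·0.6000 + 0.35·0.4000) ≈ 0.3913
After 'background': P(ore) = 0.15·0.3913 / (0.15·0.3913 + 0.35·0.6087) ≈ 0.2160
After 'background': P(ore) = 0.15·0.2160 / (0.15·0.2160 + 0.35·0.7840) ≈ 0.1056
After 'anomalous': P(ore) = 0.85·0.1056 / (0.85·0.1056 + 0.65·0.8944) ≈ 0.1338
After 'anomalous': P(ore) = 0.85·0.1338 / (0.85·0.1338 + 0.65·0.8662) ≈ 0.1680

0.168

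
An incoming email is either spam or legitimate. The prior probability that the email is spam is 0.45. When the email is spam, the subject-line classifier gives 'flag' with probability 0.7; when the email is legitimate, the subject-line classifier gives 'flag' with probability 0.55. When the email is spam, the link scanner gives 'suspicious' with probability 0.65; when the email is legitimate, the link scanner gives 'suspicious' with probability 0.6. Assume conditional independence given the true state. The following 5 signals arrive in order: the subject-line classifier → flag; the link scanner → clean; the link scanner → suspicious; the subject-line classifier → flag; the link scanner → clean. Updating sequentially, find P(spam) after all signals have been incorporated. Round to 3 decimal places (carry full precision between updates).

After the subject-line classifier='flag': P(spam) = 0.7·0.4500 / (0.7·0.4500 + 0.55·0.5500) ≈ 0.5101
After the link scanner='clean': P(spam) = 0.35·0.5101 / (0.35·0.5101 + 0.4·0.4899) ≈ 0.4768
After the link scanner='suspicious': P(spam) = 0.65·0.4768 / (0.65·0.4768 + 0.6·0.5232) ≈ 0.4968
After the subject-line classifier='flag': P(spam) = 0.7·0.4968 / (0.7·0.4968 + 0.55·0.5032) ≈ 0.5568
After the link scanner='clean': P(spam) = 0.35·0.5568 / (0.35·0.5568 + 0.4·0.4432) ≈ 0.5236

0.524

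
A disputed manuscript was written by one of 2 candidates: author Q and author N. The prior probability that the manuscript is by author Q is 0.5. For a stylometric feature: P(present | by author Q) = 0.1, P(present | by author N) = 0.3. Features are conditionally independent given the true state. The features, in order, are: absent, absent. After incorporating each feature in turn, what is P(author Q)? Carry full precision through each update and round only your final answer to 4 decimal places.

0.6231

After 'absent': P(author Q) = 0.9·0.5000 / (0.9·0.5000 + 0.7·0.5000) ≈ 0.5625
After 'absent': P(author Q) = 0.9·0.5625 / (0.9·0.5625 + 0.7·0.4375) ≈ 0.6231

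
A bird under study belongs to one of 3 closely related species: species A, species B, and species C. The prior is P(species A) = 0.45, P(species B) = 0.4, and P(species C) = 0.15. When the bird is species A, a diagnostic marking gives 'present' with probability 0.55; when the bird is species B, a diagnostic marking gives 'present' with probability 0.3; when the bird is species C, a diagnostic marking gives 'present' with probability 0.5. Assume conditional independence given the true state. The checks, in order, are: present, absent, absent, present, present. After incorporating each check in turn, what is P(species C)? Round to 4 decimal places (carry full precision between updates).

0.1865

After 'present': normaliser = 0.55·0.4500 + 0.3·0.4000 + 0.5·0.1500; P(species A) ≈ 0.5593, P(species B) ≈ 0.2712, P(species C) ≈ 0.1695
After 'absent': normaliser = 0.45·0.5593 + 0.7·0.2712 + 0.5·0.1695; P(species A) ≈ 0.4783, P(species B) ≈ 0.3607, P(species C) ≈ 0.1610
After 'absent': normaliser = 0.45·0.4783 + 0.7·0.3607 + 0.5·0.1610; P(species A) ≈ 0.3926, P(species B) ≈ 0.4606, P(species C) ≈ 0.1469
After 'present': normaliser = 0.55·0.3926 + 0.3·0.4606 + 0.5·0.1469; P(species A) ≈ 0.5050, P(species B) ≈ 0.3232, P(species C) ≈ 0.1718
After 'present': normaliser = 0.55·0.5050 + 0.3·0.3232 + 0.5·0.1718; P(species A) ≈ 0.6030, P(species B) ≈ 0.2105, P(species C) ≈ 0.1865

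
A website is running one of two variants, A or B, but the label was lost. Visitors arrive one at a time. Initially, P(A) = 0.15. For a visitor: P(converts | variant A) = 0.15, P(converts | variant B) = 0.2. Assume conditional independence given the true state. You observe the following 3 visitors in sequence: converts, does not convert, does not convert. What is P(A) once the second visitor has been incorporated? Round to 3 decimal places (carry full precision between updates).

After 'converts': P(A) = 0.15·0.1500 / (0.15·0.1500 + 0.2·0.8500) ≈ 0.1169
After 'does not convert': P(A) = 0.85·0.1169 / (0.85·0.1169 + 0.8·0.8831) ≈ 0.1233

0.123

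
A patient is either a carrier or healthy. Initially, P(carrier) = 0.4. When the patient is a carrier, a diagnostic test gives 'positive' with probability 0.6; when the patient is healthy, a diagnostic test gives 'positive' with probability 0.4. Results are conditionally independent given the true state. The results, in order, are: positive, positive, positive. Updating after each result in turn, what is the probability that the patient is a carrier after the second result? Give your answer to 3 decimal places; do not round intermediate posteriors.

Apply Bayes' rule sequentially, carrying P(carrier) forward.
After 'positive': P(carrier) = 0.6·0.4000 / (0.6·0.4000 + 0.4·0.6000) ≈ 0.5000
After 'positive': P(carrier) = 0.6·0.5000 / (0.6·0.5000 + 0.4·0.5000) ≈ 0.6000

0.600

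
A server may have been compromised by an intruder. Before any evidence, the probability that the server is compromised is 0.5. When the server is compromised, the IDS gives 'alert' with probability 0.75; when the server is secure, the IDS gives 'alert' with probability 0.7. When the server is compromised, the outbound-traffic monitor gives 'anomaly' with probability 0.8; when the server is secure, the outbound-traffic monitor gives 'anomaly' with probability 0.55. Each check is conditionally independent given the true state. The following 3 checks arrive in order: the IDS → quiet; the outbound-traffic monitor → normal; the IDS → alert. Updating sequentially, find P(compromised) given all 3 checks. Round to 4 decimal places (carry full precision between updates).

After the IDS='quiet': P(compromised) = 0.25·0.5000 / (0.25·0.5000 + 0.3·0.5000) ≈ 0.4545
After the outbound-traffic monitor='normal': P(compromised) = 0.2·0.4545 / (0.2·0.4545 + 0.45·0.5455) ≈ 0.2703
After the IDS='alert': P(compromised) = 0.75·0.2703 / (0.75·0.2703 + 0.7·0.7297) ≈ 0.2841

0.2841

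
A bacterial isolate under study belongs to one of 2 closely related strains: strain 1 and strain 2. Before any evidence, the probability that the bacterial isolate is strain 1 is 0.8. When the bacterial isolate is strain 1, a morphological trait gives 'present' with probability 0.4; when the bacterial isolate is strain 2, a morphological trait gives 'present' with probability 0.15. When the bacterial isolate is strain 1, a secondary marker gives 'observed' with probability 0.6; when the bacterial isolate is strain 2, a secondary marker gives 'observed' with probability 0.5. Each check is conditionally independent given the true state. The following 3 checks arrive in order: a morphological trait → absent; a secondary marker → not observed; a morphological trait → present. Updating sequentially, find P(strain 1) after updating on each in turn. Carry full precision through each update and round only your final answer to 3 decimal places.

After a morphological trait='absent': P(strain 1) = 0.6·0.8000 / (0.6·0.8000 + 0.85·0.2000) ≈ 0.7385
After a secondary marker='not observed': P(strain 1) = 0.4·0.7385 / (0.4·0.7385 + 0.5·0.2615) ≈ 0.6931
After a morphological trait='present': P(strain 1) = 0.4·0.6931 / (0.4·0.6931 + 0.15·0.3069) ≈ 0.8576

0.858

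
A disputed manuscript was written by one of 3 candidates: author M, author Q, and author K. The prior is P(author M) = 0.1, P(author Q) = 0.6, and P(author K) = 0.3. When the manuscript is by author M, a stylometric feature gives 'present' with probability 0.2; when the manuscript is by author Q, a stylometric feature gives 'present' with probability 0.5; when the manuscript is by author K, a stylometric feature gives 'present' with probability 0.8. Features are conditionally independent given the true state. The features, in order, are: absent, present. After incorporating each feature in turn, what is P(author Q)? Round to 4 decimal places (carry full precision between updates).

After 'absent': normaliser = 0.8·0.1000 + 0.5·0.6000 + 0.2·0.3000; P(author M) ≈ 0.1818, P(author Q) ≈ 0.6818, P(author K) ≈ 0.1364
After 'present': normaliser = 0.2·0.1818 + 0.5·0.6818 + 0.8·0.1364; P(author M) ≈ 0.0748, P(author Q) ≈ 0.7009, P(author K) ≈ 0.2243

0.7009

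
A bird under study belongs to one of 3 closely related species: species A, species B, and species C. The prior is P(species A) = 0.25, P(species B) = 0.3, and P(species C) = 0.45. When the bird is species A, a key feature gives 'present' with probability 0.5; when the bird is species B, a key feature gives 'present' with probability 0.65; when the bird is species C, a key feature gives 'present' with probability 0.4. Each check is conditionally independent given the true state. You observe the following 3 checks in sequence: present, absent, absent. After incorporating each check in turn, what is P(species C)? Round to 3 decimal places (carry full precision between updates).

0.540

Apply Bayes' rule sequentially, carrying P(species C) forward.
After 'present': normaliser = 0.5·0.2500 + 0.65·0.3000 + 0.4·0.4500; P(species A) ≈ 0.2500, P(species B) ≈ 0.3900, P(species C) ≈ 0.3600
After 'absent': normaliser = 0.5·0.2500 + 0.35·0.3900 + 0.6·0.3600; P(species A) ≈ 0.2618, P(species B) ≈ 0.2859, P(species C) ≈ 0.4524
After 'absent': normaliser = 0.5·0.2618 + 0.35·0.2859 + 0.6·0.4524; P(species A) ≈ 0.2606, P(species B) ≈ 0.1992, P(species C) ≈ 0.5403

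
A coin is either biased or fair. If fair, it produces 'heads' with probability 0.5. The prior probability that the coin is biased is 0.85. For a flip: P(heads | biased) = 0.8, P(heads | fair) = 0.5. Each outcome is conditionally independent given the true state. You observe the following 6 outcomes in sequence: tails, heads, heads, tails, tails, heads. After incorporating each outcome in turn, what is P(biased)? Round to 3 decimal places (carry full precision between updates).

After 'tails': P(biased) = 0.2·0.8500 / (0.2·0.8500 + 0.5·0.1500) ≈ 0.6939
After 'heads': P(biased) = 0.8·0.6939 / (0.8·0.6939 + 0.5·0.3061) ≈ 0.7839
After 'heads': P(biased) = 0.8·0.7839 / (0.8·0.7839 + 0.5·0.2161) ≈ 0.8530
After 'tails': P(biased) = 0.2·0.8530 / (0.2·0.8530 + 0.5·0.1470) ≈ 0.6989
After 'tails': P(biased) = 0.2·0.6989 / (0.2·0.6989 + 0.5·0.3011) ≈ 0.4814
After 'heads': P(biased) = 0.8·0.4814 / (0.8·0.4814 + 0.5·0.5186) ≈ 0.5977

0.598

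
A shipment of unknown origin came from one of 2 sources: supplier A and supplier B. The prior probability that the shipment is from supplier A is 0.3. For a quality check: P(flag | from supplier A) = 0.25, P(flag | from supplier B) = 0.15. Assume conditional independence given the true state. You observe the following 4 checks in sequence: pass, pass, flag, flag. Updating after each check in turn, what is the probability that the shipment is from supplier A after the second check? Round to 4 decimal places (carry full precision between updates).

After 'pass': P(supplier A) = 0.75·0.3000 / (0.75·0.3000 + 0.85·0.7000) ≈ 0.2744
After 'pass': P(supplier A) = 0.75·0.2744 / (0.75·0.2744 + 0.85·0.7256) ≈ 0.2502

0.2502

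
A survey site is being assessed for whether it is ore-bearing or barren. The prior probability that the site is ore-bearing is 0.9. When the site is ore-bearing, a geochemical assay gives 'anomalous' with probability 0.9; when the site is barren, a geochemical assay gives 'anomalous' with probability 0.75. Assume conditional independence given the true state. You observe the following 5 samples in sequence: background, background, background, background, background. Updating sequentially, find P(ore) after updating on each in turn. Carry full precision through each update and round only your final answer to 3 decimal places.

After 'background': P(ore) = 0.1·0.9000 / (0.1·0.9000 + 0.25·0.1000) ≈ 0.7826
After 'background': P(ore) = 0.1·0.7826 / (0.1·0.7826 + 0.25·0.2174) ≈ 0.5902
After 'background': P(ore) = 0.1·0.5902 / (0.1·0.5902 + 0.25·0.4098) ≈ 0.3655
After 'background': P(ore) = 0.1·0.3655 / (0.1·0.3655 + 0.25·0.6345) ≈ 0.1873
After 'background': P(ore) = 0.1·0.1873 / (0.1·0.1873 + 0.25·0.8127) ≈ 0.0844

0.084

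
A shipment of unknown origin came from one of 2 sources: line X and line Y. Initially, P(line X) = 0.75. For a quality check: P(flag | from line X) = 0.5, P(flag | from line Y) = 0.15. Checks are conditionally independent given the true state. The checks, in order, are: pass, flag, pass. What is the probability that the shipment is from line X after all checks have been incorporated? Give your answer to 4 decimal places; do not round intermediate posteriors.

0.7758

Each posterior becomes the prior for the next update.
After 'pass': P(line X) = 0.5·0.7500 / (0.5·0.7500 + 0.85·0.2500) ≈ 0.6383
After 'flag': P(line X) = 0.5·0.6383 / (0.5·0.6383 + 0.15·0.3617) ≈ 0.8547
After 'pass': P(line X) = 0.5·0.8547 / (0.5·0.8547 + 0.85·0.1453) ≈ 0.7758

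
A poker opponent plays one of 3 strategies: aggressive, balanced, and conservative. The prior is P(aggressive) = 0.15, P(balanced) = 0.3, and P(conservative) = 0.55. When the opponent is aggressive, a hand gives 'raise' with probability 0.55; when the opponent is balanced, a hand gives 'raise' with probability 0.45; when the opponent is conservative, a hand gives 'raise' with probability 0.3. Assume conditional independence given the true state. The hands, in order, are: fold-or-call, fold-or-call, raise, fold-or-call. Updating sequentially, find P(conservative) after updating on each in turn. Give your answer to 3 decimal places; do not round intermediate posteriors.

0.654

Apply Bayes' rule sequentially, carrying P(conservative) forward.
After 'fold-or-call': normaliser = 0.45·0.1500 + 0.55·0.3000 + 0.7·0.5500; P(aggressive) ≈ 0.1093, P(balanced) ≈ 0.2672, P(conservative) ≈ 0.6235
After 'fold-or-call': normaliser = 0.45·0.1093 + 0.55·0.2672 + 0.7·0.6235; P(aggressive) ≈ 0.0778, P(balanced) ≈ 0.2323, P(conservative) ≈ 0.6899
After 'raise': normaliser = 0.55·0.0778 + 0.45·0.2323 + 0.3·0.6899; P(aggressive) ≈ 0.1207, P(balanced) ≈ 0.2951, P(conservative) ≈ 0.5842
After 'fold-or-call': normaliser = 0.45·0.1207 + 0.55·0.2951 + 0.7·0.5842; P(aggressive) ≈ 0.0868, P(balanced) ≈ 0.2594, P(conservative) ≈ 0.6537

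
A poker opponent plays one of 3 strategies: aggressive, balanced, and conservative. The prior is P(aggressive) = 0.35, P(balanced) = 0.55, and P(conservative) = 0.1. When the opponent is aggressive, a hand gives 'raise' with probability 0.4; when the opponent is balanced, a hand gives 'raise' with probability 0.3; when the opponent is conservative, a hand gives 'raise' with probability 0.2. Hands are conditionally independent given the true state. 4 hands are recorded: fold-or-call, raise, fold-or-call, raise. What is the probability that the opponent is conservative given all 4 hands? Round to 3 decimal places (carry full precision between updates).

0.054

After 'fold-or-call': normaliser = 0.6·0.3500 + 0.7·0.5500 + 0.8·0.1000; P(aggressive) ≈ 0.3111, P(balanced) ≈ 0.5704, P(conservative) ≈ 0.1185
After 'raise': normaliser = 0.4·0.3111 + 0.3·0.5704 + 0.2·0.1185; P(aggressive) ≈ 0.3898, P(balanced) ≈ 0.5360, P(conservative) ≈ 0.0742
After 'fold-or-call': normaliser = 0.6·0.3898 + 0.7·0.5360 + 0.8·0.0742; P(aggressive) ≈ 0.3499, P(balanced) ≈ 0.5613, P(conservative) ≈ 0.0889
After 'raise': normaliser = 0.4·0.3499 + 0.3·0.5613 + 0.2·0.0889; P(aggressive) ≈ 0.4292, P(balanced) ≈ 0.5163, P(conservative) ≈ 0.0545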